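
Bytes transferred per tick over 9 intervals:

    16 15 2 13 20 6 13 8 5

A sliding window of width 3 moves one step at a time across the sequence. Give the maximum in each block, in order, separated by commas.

16, 15, 20, 20, 20, 13, 13

Sliding a size-3 window across the 9 values:
[16, 15, 2] → max 16
[15, 2, 13] → max 15
[2, 13, 20] → max 20
[13, 20, 6] → max 20
[20, 6, 13] → max 20
[6, 13, 8] → max 13
[13, 8, 5] → max 13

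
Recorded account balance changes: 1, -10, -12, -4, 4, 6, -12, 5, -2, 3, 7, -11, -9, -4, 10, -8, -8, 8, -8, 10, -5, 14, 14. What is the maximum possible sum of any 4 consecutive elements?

33

1 -10 -12 -4 → sum -25
-10 -12 -4 4 → sum -22
-12 -4 4 6 → sum -6
-4 4 6 -12 → sum -6
4 6 -12 5 → sum 3
6 -12 5 -2 → sum -3
-12 5 -2 3 → sum -6
5 -2 3 7 → sum 13
-2 3 7 -11 → sum -3
3 7 -11 -9 → sum -10
7 -11 -9 -4 → sum -17
-11 -9 -4 10 → sum -14
-9 -4 10 -8 → sum -11
-4 10 -8 -8 → sum -10
10 -8 -8 8 → sum 2
-8 -8 8 -8 → sum -16
-8 8 -8 10 → sum 2
8 -8 10 -5 → sum 5
-8 10 -5 14 → sum 11
10 -5 14 14 → sum 33
Maximum of these is 33.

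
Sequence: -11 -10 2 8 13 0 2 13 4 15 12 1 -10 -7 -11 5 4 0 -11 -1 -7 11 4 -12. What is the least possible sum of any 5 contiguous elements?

-22

Each size-5 window and its sum:
-11 -10 2 8 13 → sum 2
-10 2 8 13 0 → sum 13
2 8 13 0 2 → sum 25
8 13 0 2 13 → sum 36
13 0 2 13 4 → sum 32
0 2 13 4 15 → sum 34
2 13 4 15 12 → sum 46
13 4 15 12 1 → sum 45
4 15 12 1 -10 → sum 22
15 12 1 -10 -7 → sum 11
12 1 -10 -7 -11 → sum -15
1 -10 -7 -11 5 → sum -22
-10 -7 -11 5 4 → sum -19
-7 -11 5 4 0 → sum -9
-11 5 4 0 -11 → sum -13
5 4 0 -11 -1 → sum -3
4 0 -11 -1 -7 → sum -15
0 -11 -1 -7 11 → sum -8
-11 -1 -7 11 4 → sum -4
-1 -7 11 4 -12 → sum -5
Least of these is -22.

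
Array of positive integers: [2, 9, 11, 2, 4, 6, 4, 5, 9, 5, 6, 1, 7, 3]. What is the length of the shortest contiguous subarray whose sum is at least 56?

10

add 2: running sum 2 < 56
add 9: running sum 11 < 56
add 11: running sum 22 < 56
add 2: running sum 24 < 56
add 4: running sum 28 < 56
add 6: running sum 34 < 56
add 4: running sum 38 < 56
add 5: running sum 43 < 56
add 9: running sum 52 < 56
add 5: shortest ending here [2, 9, 11, 2, 4, 6, 4, 5, 9, 5] sum 57, len 10
add 6: shortest ending here [9, 11, 2, 4, 6, 4, 5, 9, 5, 6] sum 61, len 10
add 1: shortest ending here [9, 11, 2, 4, 6, 4, 5, 9, 5, 6, 1] sum 62, len 11
add 7: shortest ending here [11, 2, 4, 6, 4, 5, 9, 5, 6, 1, 7] sum 60, len 11
add 3: shortest ending here [11, 2, 4, 6, 4, 5, 9, 5, 6, 1, 7, 3] sum 63, len 12
Shortest qualifying length: 10.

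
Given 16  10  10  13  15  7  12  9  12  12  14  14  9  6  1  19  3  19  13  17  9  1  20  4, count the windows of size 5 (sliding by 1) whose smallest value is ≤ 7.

16 10 10 13 15 → min 10
10 10 13 15 7 → min 7  ≤ 7 ✓
10 13 15 7 12 → min 7  ≤ 7 ✓
13 15 7 12 9 → min 7  ≤ 7 ✓
15 7 12 9 12 → min 7  ≤ 7 ✓
7 12 9 12 12 → min 7  ≤ 7 ✓
12 9 12 12 14 → min 9
9 12 12 14 14 → min 9
12 12 14 14 9 → min 9
12 14 14 9 6 → min 6  ≤ 7 ✓
14 14 9 6 1 → min 1  ≤ 7 ✓
14 9 6 1 19 → min 1  ≤ 7 ✓
9 6 1 19 3 → min 1  ≤ 7 ✓
6 1 19 3 19 → min 1  ≤ 7 ✓
1 19 3 19 13 → min 1  ≤ 7 ✓
19 3 19 13 17 → min 3  ≤ 7 ✓
3 19 13 17 9 → min 3  ≤ 7 ✓
19 13 17 9 1 → min 1  ≤ 7 ✓
13 17 9 1 20 → min 1  ≤ 7 ✓
17 9 1 20 4 → min 1  ≤ 7 ✓
16 windows satisfy the condition.

16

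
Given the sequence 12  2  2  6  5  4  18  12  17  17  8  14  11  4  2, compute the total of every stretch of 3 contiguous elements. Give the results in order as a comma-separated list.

16, 10, 13, 15, 27, 34, 47, 46, 42, 39, 33, 29, 17

12 2 2 → sum 16
2 2 6 → sum 10
2 6 5 → sum 13
6 5 4 → sum 15
5 4 18 → sum 27
4 18 12 → sum 34
18 12 17 → sum 47
12 17 17 → sum 46
17 17 8 → sum 42
17 8 14 → sum 39
8 14 11 → sum 33
14 11 4 → sum 29
11 4 2 → sum 17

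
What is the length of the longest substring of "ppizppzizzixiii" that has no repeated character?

[p] len 1
[p] len 1
[p, i] len 2
[p, i, z] len 3
[i, z, p] len 3
[p] len 1
[p, z] len 2
[p, z, i] len 3
[i, z] len 2
[z] len 1
[z, i] len 2
[z, i, x] len 3
[x, i] len 2
[i] len 1
[i] len 1
Longest all-distinct length: 3.

3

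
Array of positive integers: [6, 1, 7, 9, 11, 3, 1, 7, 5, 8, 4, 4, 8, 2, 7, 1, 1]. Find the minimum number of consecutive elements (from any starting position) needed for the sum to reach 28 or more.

4

add 6: running sum 6 < 28
add 1: running sum 7 < 28
add 7: running sum 14 < 28
add 9: running sum 23 < 28
end 4: [1, 7, 9, 11] sum 28, len 4
end 5: [7, 9, 11, 3] sum 30, len 4
end 6: [7, 9, 11, 3, 1] sum 31, len 5
end 7: [9, 11, 3, 1, 7] sum 31, len 5
end 8: [9, 11, 3, 1, 7, 5] sum 36, len 6
end 9: [11, 3, 1, 7, 5, 8] sum 35, len 6
end 10: [3, 1, 7, 5, 8, 4] sum 28, len 6
end 11: [7, 5, 8, 4, 4] sum 28, len 5
end 12: [5, 8, 4, 4, 8] sum 29, len 5
end 13: [5, 8, 4, 4, 8, 2] sum 31, len 6
end 14: [8, 4, 4, 8, 2, 7] sum 33, len 6
end 15: [8, 4, 4, 8, 2, 7, 1] sum 34, len 7
end 16: [8, 4, 4, 8, 2, 7, 1, 1] sum 35, len 8
Shortest qualifying length: 4.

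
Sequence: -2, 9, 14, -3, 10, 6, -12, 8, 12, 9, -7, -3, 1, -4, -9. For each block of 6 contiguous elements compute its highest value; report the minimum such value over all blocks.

[-2, 9, 14, -3, 10, 6] → max 14
[9, 14, -3, 10, 6, -12] → max 14
[14, -3, 10, 6, -12, 8] → max 14
[-3, 10, 6, -12, 8, 12] → max 12
[10, 6, -12, 8, 12, 9] → max 12
[6, -12, 8, 12, 9, -7] → max 12
[-12, 8, 12, 9, -7, -3] → max 12
[8, 12, 9, -7, -3, 1] → max 12
[12, 9, -7, -3, 1, -4] → max 12
[9, -7, -3, 1, -4, -9] → max 9
Minimum of these is 9.

9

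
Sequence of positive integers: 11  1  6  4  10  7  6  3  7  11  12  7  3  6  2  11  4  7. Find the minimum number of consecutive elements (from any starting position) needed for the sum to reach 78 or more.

add 11: running sum 11 < 78
add 1: running sum 12 < 78
add 6: running sum 18 < 78
add 4: running sum 22 < 78
add 10: running sum 32 < 78
add 7: running sum 39 < 78
add 6: running sum 45 < 78
add 3: running sum 48 < 78
add 7: running sum 55 < 78
add 11: running sum 66 < 78
add 12: shortest ending here [11, 1, 6, 4, 10, 7, 6, 3, 7, 11, 12] sum 78, len 11
add 7: shortest ending here [11, 1, 6, 4, 10, 7, 6, 3, 7, 11, 12, 7] sum 85, len 12
add 3: shortest ending here [11, 1, 6, 4, 10, 7, 6, 3, 7, 11, 12, 7, 3] sum 88, len 13
add 6: shortest ending here [6, 4, 10, 7, 6, 3, 7, 11, 12, 7, 3, 6] sum 82, len 12
add 2: shortest ending here [4, 10, 7, 6, 3, 7, 11, 12, 7, 3, 6, 2] sum 78, len 12
add 11: shortest ending here [10, 7, 6, 3, 7, 11, 12, 7, 3, 6, 2, 11] sum 85, len 12
add 4: shortest ending here [7, 6, 3, 7, 11, 12, 7, 3, 6, 2, 11, 4] sum 79, len 12
add 7: shortest ending here [6, 3, 7, 11, 12, 7, 3, 6, 2, 11, 4, 7] sum 79, len 12
Shortest qualifying length: 11.

11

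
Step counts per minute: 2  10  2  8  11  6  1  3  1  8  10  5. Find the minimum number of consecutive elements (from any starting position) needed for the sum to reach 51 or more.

add 2: running sum 2 < 51
add 10: running sum 12 < 51
add 2: running sum 14 < 51
add 8: running sum 22 < 51
add 11: running sum 33 < 51
add 6: running sum 39 < 51
add 1: running sum 40 < 51
add 3: running sum 43 < 51
add 1: running sum 44 < 51
add 8: shortest ending here [2, 10, 2, 8, 11, 6, 1, 3, 1, 8] sum 52, len 10
add 10: shortest ending here [10, 2, 8, 11, 6, 1, 3, 1, 8, 10] sum 60, len 10
add 5: shortest ending here [8, 11, 6, 1, 3, 1, 8, 10, 5] sum 53, len 9
Shortest qualifying length: 9.

9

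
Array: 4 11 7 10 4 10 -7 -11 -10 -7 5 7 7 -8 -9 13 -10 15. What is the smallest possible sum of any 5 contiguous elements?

-30

[4, 11, 7, 10, 4] → sum 36
[11, 7, 10, 4, 10] → sum 42
[7, 10, 4, 10, -7] → sum 24
[10, 4, 10, -7, -11] → sum 6
[4, 10, -7, -11, -10] → sum -14
[10, -7, -11, -10, -7] → sum -25
[-7, -11, -10, -7, 5] → sum -30
[-11, -10, -7, 5, 7] → sum -16
[-10, -7, 5, 7, 7] → sum 2
[-7, 5, 7, 7, -8] → sum 4
[5, 7, 7, -8, -9] → sum 2
[7, 7, -8, -9, 13] → sum 10
[7, -8, -9, 13, -10] → sum -7
[-8, -9, 13, -10, 15] → sum 1
Smallest of these is -30.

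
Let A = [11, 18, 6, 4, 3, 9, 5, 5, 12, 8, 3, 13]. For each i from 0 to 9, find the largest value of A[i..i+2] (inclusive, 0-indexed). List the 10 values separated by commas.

18, 18, 6, 9, 9, 9, 12, 12, 12, 13

(11, 18, 6) → max 18
(18, 6, 4) → max 18
(6, 4, 3) → max 6
(4, 3, 9) → max 9
(3, 9, 5) → max 9
(9, 5, 5) → max 9
(5, 5, 12) → max 12
(5, 12, 8) → max 12
(12, 8, 3) → max 12
(8, 3, 13) → max 13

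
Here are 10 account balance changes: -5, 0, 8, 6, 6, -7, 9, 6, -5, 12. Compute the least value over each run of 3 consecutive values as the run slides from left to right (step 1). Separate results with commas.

-5 0 8 → min -5
0 8 6 → min 0
8 6 6 → min 6
6 6 -7 → min -7
6 -7 9 → min -7
-7 9 6 → min -7
9 6 -5 → min -5
6 -5 12 → min -5

-5, 0, 6, -7, -7, -7, -5, -5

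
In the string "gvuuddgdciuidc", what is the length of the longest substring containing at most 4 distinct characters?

8

[g] 1 distinct, len 1
[g, v] 2 distinct, len 2
[g, v, u] 3 distinct, len 3
[g, v, u, u] 3 distinct, len 4
[g, v, u, u, d] 4 distinct, len 5
[g, v, u, u, d, d] 4 distinct, len 6
[g, v, u, u, d, d, g] 4 distinct, len 7
[g, v, u, u, d, d, g, d] 4 distinct, len 8
[u, u, d, d, g, d, c] 4 distinct, len 7
[d, d, g, d, c, i] 4 distinct, len 6
[d, c, i, u] 4 distinct, len 4
[d, c, i, u, i] 4 distinct, len 5
[d, c, i, u, i, d] 4 distinct, len 6
[d, c, i, u, i, d, c] 4 distinct, len 7
Longest length with ≤4 distinct: 8.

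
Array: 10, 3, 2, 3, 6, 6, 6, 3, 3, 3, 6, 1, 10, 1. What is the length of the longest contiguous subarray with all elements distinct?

[10] len 1
[10, 3] len 2
[10, 3, 2] len 3
[2, 3] len 2
[2, 3, 6] len 3
[6] len 1
[6] len 1
[6, 3] len 2
[3] len 1
[3] len 1
[3, 6] len 2
[3, 6, 1] len 3
[3, 6, 1, 10] len 4
[10, 1] len 2
Longest all-distinct length: 4.

4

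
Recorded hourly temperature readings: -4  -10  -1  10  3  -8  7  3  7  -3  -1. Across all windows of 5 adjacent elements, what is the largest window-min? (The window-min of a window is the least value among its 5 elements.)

[-4, -10, -1, 10, 3] → min -10
[-10, -1, 10, 3, -8] → min -10
[-1, 10, 3, -8, 7] → min -8
[10, 3, -8, 7, 3] → min -8
[3, -8, 7, 3, 7] → min -8
[-8, 7, 3, 7, -3] → min -8
[7, 3, 7, -3, -1] → min -3
Largest of these is -3.

-3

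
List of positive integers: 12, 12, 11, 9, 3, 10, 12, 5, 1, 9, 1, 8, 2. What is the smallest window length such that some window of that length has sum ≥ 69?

7

Extend right; whenever the sum reaches 69, record the length and shrink from the left:
add 12: running sum 12 < 69
add 12: running sum 24 < 69
add 11: running sum 35 < 69
add 9: running sum 44 < 69
add 3: running sum 47 < 69
add 10: running sum 57 < 69
add 12: shortest ending here [12, 12, 11, 9, 3, 10, 12] sum 69, len 7
add 5: shortest ending here [12, 12, 11, 9, 3, 10, 12, 5] sum 74, len 8
add 1: shortest ending here [12, 12, 11, 9, 3, 10, 12, 5, 1] sum 75, len 9
add 9: shortest ending here [12, 11, 9, 3, 10, 12, 5, 1, 9] sum 72, len 9
add 1: shortest ending here [12, 11, 9, 3, 10, 12, 5, 1, 9, 1] sum 73, len 10
add 8: shortest ending here [11, 9, 3, 10, 12, 5, 1, 9, 1, 8] sum 69, len 10
add 2: shortest ending here [11, 9, 3, 10, 12, 5, 1, 9, 1, 8, 2] sum 71, len 11
Shortest qualifying length: 7.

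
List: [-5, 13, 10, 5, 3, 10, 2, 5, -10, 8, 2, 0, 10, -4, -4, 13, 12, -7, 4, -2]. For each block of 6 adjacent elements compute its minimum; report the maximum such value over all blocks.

2

Window mins for each of the 15 positions:
-5 13 10 5 3 10 → min -5
13 10 5 3 10 2 → min 2
10 5 3 10 2 5 → min 2
5 3 10 2 5 -10 → min -10
3 10 2 5 -10 8 → min -10
10 2 5 -10 8 2 → min -10
2 5 -10 8 2 0 → min -10
5 -10 8 2 0 10 → min -10
-10 8 2 0 10 -4 → min -10
8 2 0 10 -4 -4 → min -4
2 0 10 -4 -4 13 → min -4
0 10 -4 -4 13 12 → min -4
10 -4 -4 13 12 -7 → min -7
-4 -4 13 12 -7 4 → min -7
-4 13 12 -7 4 -2 → min -7
Maximum of these is 2.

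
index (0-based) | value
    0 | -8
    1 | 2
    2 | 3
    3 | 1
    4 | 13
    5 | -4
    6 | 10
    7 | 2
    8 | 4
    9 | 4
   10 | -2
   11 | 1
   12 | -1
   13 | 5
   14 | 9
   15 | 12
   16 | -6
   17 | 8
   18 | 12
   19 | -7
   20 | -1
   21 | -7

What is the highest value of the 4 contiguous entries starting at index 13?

Elements at indices 13..16: 5, 9, 12, -6
max(5, 9, 12, -6) = 12

12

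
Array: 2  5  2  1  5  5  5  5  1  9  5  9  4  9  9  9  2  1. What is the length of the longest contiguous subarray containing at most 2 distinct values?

6

[2] 1 distinct, len 1
[2, 5] 2 distinct, len 2
[2, 5, 2] 2 distinct, len 3
[2, 1] 2 distinct, len 2
[1, 5] 2 distinct, len 2
[1, 5, 5] 2 distinct, len 3
[1, 5, 5, 5] 2 distinct, len 4
[1, 5, 5, 5, 5] 2 distinct, len 5
[1, 5, 5, 5, 5, 1] 2 distinct, len 6
[1, 9] 2 distinct, len 2
[9, 5] 2 distinct, len 2
[9, 5, 9] 2 distinct, len 3
[9, 4] 2 distinct, len 2
[9, 4, 9] 2 distinct, len 3
[9, 4, 9, 9] 2 distinct, len 4
[9, 4, 9, 9, 9] 2 distinct, len 5
[9, 9, 9, 2] 2 distinct, len 4
[2, 1] 2 distinct, len 2
Longest length with ≤2 distinct: 6.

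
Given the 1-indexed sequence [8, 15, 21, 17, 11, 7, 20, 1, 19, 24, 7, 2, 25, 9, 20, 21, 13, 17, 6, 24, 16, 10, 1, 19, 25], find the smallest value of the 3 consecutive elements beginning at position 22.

Elements at indices 22..24: 10, 1, 19
min(10, 1, 19) = 1

1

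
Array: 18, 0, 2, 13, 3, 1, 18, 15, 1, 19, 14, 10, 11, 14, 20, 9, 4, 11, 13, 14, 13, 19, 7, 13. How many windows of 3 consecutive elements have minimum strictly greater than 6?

[18, 0, 2] → min 0
[0, 2, 13] → min 0
[2, 13, 3] → min 2
[13, 3, 1] → min 1
[3, 1, 18] → min 1
[1, 18, 15] → min 1
[18, 15, 1] → min 1
[15, 1, 19] → min 1
[1, 19, 14] → min 1
[19, 14, 10] → min 10  > 6 ✓
[14, 10, 11] → min 10  > 6 ✓
[10, 11, 14] → min 10  > 6 ✓
[11, 14, 20] → min 11  > 6 ✓
[14, 20, 9] → min 9  > 6 ✓
[20, 9, 4] → min 4
[9, 4, 11] → min 4
[4, 11, 13] → min 4
[11, 13, 14] → min 11  > 6 ✓
[13, 14, 13] → min 13  > 6 ✓
[14, 13, 19] → min 13  > 6 ✓
[13, 19, 7] → min 7  > 6 ✓
[19, 7, 13] → min 7  > 6 ✓
10 windows satisfy the condition.

10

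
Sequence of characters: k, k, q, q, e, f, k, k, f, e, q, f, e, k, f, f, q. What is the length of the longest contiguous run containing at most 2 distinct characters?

4

Extend right; when distinct count exceeds 2, shrink from the left:
add k: window [k] (1 distinct), len 1
add k: window [k, k] (1 distinct), len 2
add q: window [k, k, q] (2 distinct), len 3
add q: window [k, k, q, q] (2 distinct), len 4
add e: window [q, q, e] (2 distinct), len 3
add f: window [e, f] (2 distinct), len 2
add k: window [f, k] (2 distinct), len 2
add k: window [f, k, k] (2 distinct), len 3
add f: window [f, k, k, f] (2 distinct), len 4
add e: window [f, e] (2 distinct), len 2
add q: window [e, q] (2 distinct), len 2
add f: window [q, f] (2 distinct), len 2
add e: window [f, e] (2 distinct), len 2
add k: window [e, k] (2 distinct), len 2
add f: window [k, f] (2 distinct), len 2
add f: window [k, f, f] (2 distinct), len 3
add q: window [f, f, q] (2 distinct), len 3
Longest length with ≤2 distinct: 4.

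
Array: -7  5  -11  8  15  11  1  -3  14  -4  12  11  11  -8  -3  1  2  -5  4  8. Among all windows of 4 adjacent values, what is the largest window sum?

35

-7 5 -11 8 → sum -5
5 -11 8 15 → sum 17
-11 8 15 11 → sum 23
8 15 11 1 → sum 35
15 11 1 -3 → sum 24
11 1 -3 14 → sum 23
1 -3 14 -4 → sum 8
-3 14 -4 12 → sum 19
14 -4 12 11 → sum 33
-4 12 11 11 → sum 30
12 11 11 -8 → sum 26
11 11 -8 -3 → sum 11
11 -8 -3 1 → sum 1
-8 -3 1 2 → sum -8
-3 1 2 -5 → sum -5
1 2 -5 4 → sum 2
2 -5 4 8 → sum 9
Largest of these is 35.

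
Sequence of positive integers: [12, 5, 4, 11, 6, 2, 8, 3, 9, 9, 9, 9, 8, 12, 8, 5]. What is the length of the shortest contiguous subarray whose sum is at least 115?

15

add 12: running sum 12 < 115
add 5: running sum 17 < 115
add 4: running sum 21 < 115
add 11: running sum 32 < 115
add 6: running sum 38 < 115
add 2: running sum 40 < 115
add 8: running sum 48 < 115
add 3: running sum 51 < 115
add 9: running sum 60 < 115
add 9: running sum 69 < 115
add 9: running sum 78 < 115
add 9: running sum 87 < 115
add 8: running sum 95 < 115
add 12: running sum 107 < 115
add 8: shortest ending here [12, 5, 4, 11, 6, 2, 8, 3, 9, 9, 9, 9, 8, 12, 8] sum 115, len 15
add 5: shortest ending here [12, 5, 4, 11, 6, 2, 8, 3, 9, 9, 9, 9, 8, 12, 8, 5] sum 120, len 16
Shortest qualifying length: 15.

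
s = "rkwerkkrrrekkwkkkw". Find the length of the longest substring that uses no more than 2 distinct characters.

7

add r: window [r] (1 distinct), len 1
add k: window [r, k] (2 distinct), len 2
add w: window [k, w] (2 distinct), len 2
add e: window [w, e] (2 distinct), len 2
add r: window [e, r] (2 distinct), len 2
add k: window [r, k] (2 distinct), len 2
add k: window [r, k, k] (2 distinct), len 3
add r: window [r, k, k, r] (2 distinct), len 4
add r: window [r, k, k, r, r] (2 distinct), len 5
add r: window [r, k, k, r, r, r] (2 distinct), len 6
add e: window [r, r, r, e] (2 distinct), len 4
add k: window [e, k] (2 distinct), len 2
add k: window [e, k, k] (2 distinct), len 3
add w: window [k, k, w] (2 distinct), len 3
add k: window [k, k, w, k] (2 distinct), len 4
add k: window [k, k, w, k, k] (2 distinct), len 5
add k: window [k, k, w, k, k, k] (2 distinct), len 6
add w: window [k, k, w, k, k, k, w] (2 distinct), len 7
Longest length with ≤2 distinct: 7.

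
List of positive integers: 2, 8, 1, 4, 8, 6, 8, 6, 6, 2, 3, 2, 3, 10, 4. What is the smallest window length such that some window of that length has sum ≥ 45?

8

add 2: running sum 2 < 45
add 8: running sum 10 < 45
add 1: running sum 11 < 45
add 4: running sum 15 < 45
add 8: running sum 23 < 45
add 6: running sum 29 < 45
add 8: running sum 37 < 45
add 6: running sum 43 < 45
add 6: shortest ending here [8, 1, 4, 8, 6, 8, 6, 6] sum 47, len 8
add 2: shortest ending here [8, 1, 4, 8, 6, 8, 6, 6, 2] sum 49, len 9
add 3: shortest ending here [8, 1, 4, 8, 6, 8, 6, 6, 2, 3] sum 52, len 10
add 2: shortest ending here [4, 8, 6, 8, 6, 6, 2, 3, 2] sum 45, len 9
add 3: shortest ending here [4, 8, 6, 8, 6, 6, 2, 3, 2, 3] sum 48, len 10
add 10: shortest ending here [6, 8, 6, 6, 2, 3, 2, 3, 10] sum 46, len 9
add 4: shortest ending here [6, 8, 6, 6, 2, 3, 2, 3, 10, 4] sum 50, len 10
Shortest qualifying length: 8.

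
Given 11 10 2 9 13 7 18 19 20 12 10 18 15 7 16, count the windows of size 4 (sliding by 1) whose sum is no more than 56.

11 10 2 9 → sum 32  ≤ 56 ✓
10 2 9 13 → sum 34  ≤ 56 ✓
2 9 13 7 → sum 31  ≤ 56 ✓
9 13 7 18 → sum 47  ≤ 56 ✓
13 7 18 19 → sum 57
7 18 19 20 → sum 64
18 19 20 12 → sum 69
19 20 12 10 → sum 61
20 12 10 18 → sum 60
12 10 18 15 → sum 55  ≤ 56 ✓
10 18 15 7 → sum 50  ≤ 56 ✓
18 15 7 16 → sum 56  ≤ 56 ✓
7 windows satisfy the condition.

7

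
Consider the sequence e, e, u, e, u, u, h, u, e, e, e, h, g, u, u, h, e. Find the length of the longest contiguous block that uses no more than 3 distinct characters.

add e: window [e] (1 distinct), len 1
add e: window [e, e] (1 distinct), len 2
add u: window [e, e, u] (2 distinct), len 3
add e: window [e, e, u, e] (2 distinct), len 4
add u: window [e, e, u, e, u] (2 distinct), len 5
add u: window [e, e, u, e, u, u] (2 distinct), len 6
add h: window [e, e, u, e, u, u, h] (3 distinct), len 7
add u: window [e, e, u, e, u, u, h, u] (3 distinct), len 8
add e: window [e, e, u, e, u, u, h, u, e] (3 distinct), len 9
add e: window [e, e, u, e, u, u, h, u, e, e] (3 distinct), len 10
add e: window [e, e, u, e, u, u, h, u, e, e, e] (3 distinct), len 11
add h: window [e, e, u, e, u, u, h, u, e, e, e, h] (3 distinct), len 12
add g: window [e, e, e, h, g] (3 distinct), len 5
add u: window [h, g, u] (3 distinct), len 3
add u: window [h, g, u, u] (3 distinct), len 4
add h: window [h, g, u, u, h] (3 distinct), len 5
add e: window [u, u, h, e] (3 distinct), len 4
Longest length with ≤3 distinct: 12.

12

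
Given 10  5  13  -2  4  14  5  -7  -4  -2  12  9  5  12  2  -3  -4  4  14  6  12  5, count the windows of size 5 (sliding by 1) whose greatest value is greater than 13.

9

[10, 5, 13, -2, 4] → max 13
[5, 13, -2, 4, 14] → max 14  > 13 ✓
[13, -2, 4, 14, 5] → max 14  > 13 ✓
[-2, 4, 14, 5, -7] → max 14  > 13 ✓
[4, 14, 5, -7, -4] → max 14  > 13 ✓
[14, 5, -7, -4, -2] → max 14  > 13 ✓
[5, -7, -4, -2, 12] → max 12
[-7, -4, -2, 12, 9] → max 12
[-4, -2, 12, 9, 5] → max 12
[-2, 12, 9, 5, 12] → max 12
[12, 9, 5, 12, 2] → max 12
[9, 5, 12, 2, -3] → max 12
[5, 12, 2, -3, -4] → max 12
[12, 2, -3, -4, 4] → max 12
[2, -3, -4, 4, 14] → max 14  > 13 ✓
[-3, -4, 4, 14, 6] → max 14  > 13 ✓
[-4, 4, 14, 6, 12] → max 14  > 13 ✓
[4, 14, 6, 12, 5] → max 14  > 13 ✓
9 windows satisfy the condition.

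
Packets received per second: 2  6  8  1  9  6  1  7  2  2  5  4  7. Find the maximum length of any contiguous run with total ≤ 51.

Extend to the right; shrink from the left whenever the sum exceeds 51:
add 2: [2] sum 2, len 1
add 6: [2, 6] sum 8, len 2
add 8: [2, 6, 8] sum 16, len 3
add 1: [2, 6, 8, 1] sum 17, len 4
add 9: [2, 6, 8, 1, 9] sum 26, len 5
add 6: [2, 6, 8, 1, 9, 6] sum 32, len 6
add 1: [2, 6, 8, 1, 9, 6, 1] sum 33, len 7
add 7: [2, 6, 8, 1, 9, 6, 1, 7] sum 40, len 8
add 2: [2, 6, 8, 1, 9, 6, 1, 7, 2] sum 42, len 9
add 2: [2, 6, 8, 1, 9, 6, 1, 7, 2, 2] sum 44, len 10
add 5: [2, 6, 8, 1, 9, 6, 1, 7, 2, 2, 5] sum 49, len 11
add 4: [6, 8, 1, 9, 6, 1, 7, 2, 2, 5, 4] sum 51, len 11
add 7: [1, 9, 6, 1, 7, 2, 2, 5, 4, 7] sum 44, len 10
Longest length seen: 11.

11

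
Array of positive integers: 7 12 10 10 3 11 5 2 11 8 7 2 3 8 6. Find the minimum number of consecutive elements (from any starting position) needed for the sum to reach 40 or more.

add 7: running sum 7 < 40
add 12: running sum 19 < 40
add 10: running sum 29 < 40
add 10: running sum 39 < 40
add 3: shortest ending here [7, 12, 10, 10, 3] sum 42, len 5
add 11: shortest ending here [12, 10, 10, 3, 11] sum 46, len 5
add 5: shortest ending here [12, 10, 10, 3, 11, 5] sum 51, len 6
add 2: shortest ending here [10, 10, 3, 11, 5, 2] sum 41, len 6
add 11: shortest ending here [10, 3, 11, 5, 2, 11] sum 42, len 6
add 8: shortest ending here [3, 11, 5, 2, 11, 8] sum 40, len 6
add 7: shortest ending here [11, 5, 2, 11, 8, 7] sum 44, len 6
add 2: shortest ending here [11, 5, 2, 11, 8, 7, 2] sum 46, len 7
add 3: shortest ending here [11, 5, 2, 11, 8, 7, 2, 3] sum 49, len 8
add 8: shortest ending here [2, 11, 8, 7, 2, 3, 8] sum 41, len 7
add 6: shortest ending here [11, 8, 7, 2, 3, 8, 6] sum 45, len 7
Shortest qualifying length: 5.

5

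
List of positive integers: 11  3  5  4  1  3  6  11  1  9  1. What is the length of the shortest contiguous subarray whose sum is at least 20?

add 11: running sum 11 < 20
add 3: running sum 14 < 20
add 5: running sum 19 < 20
end 3: [11, 3, 5, 4] sum 23, len 4
end 4: [11, 3, 5, 4, 1] sum 24, len 5
end 5: [11, 3, 5, 4, 1, 3] sum 27, len 6
end 6: [3, 5, 4, 1, 3, 6] sum 22, len 6
end 7: [3, 6, 11] sum 20, len 3
end 8: [3, 6, 11, 1] sum 21, len 4
end 9: [11, 1, 9] sum 21, len 3
end 10: [11, 1, 9, 1] sum 22, len 4
Shortest qualifying length: 3.

3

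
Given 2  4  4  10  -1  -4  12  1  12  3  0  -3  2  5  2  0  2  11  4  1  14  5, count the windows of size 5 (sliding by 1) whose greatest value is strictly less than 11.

6

(2, 4, 4, 10, -1) → max 10  < 11 ✓
(4, 4, 10, -1, -4) → max 10  < 11 ✓
(4, 10, -1, -4, 12) → max 12
(10, -1, -4, 12, 1) → max 12
(-1, -4, 12, 1, 12) → max 12
(-4, 12, 1, 12, 3) → max 12
(12, 1, 12, 3, 0) → max 12
(1, 12, 3, 0, -3) → max 12
(12, 3, 0, -3, 2) → max 12
(3, 0, -3, 2, 5) → max 5  < 11 ✓
(0, -3, 2, 5, 2) → max 5  < 11 ✓
(-3, 2, 5, 2, 0) → max 5  < 11 ✓
(2, 5, 2, 0, 2) → max 5  < 11 ✓
(5, 2, 0, 2, 11) → max 11
(2, 0, 2, 11, 4) → max 11
(0, 2, 11, 4, 1) → max 11
(2, 11, 4, 1, 14) → max 14
(11, 4, 1, 14, 5) → max 14
6 windows satisfy the condition.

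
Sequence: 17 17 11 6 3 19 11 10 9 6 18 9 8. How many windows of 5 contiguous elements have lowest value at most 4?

5

(17, 17, 11, 6, 3) → min 3  ≤ 4 ✓
(17, 11, 6, 3, 19) → min 3  ≤ 4 ✓
(11, 6, 3, 19, 11) → min 3  ≤ 4 ✓
(6, 3, 19, 11, 10) → min 3  ≤ 4 ✓
(3, 19, 11, 10, 9) → min 3  ≤ 4 ✓
(19, 11, 10, 9, 6) → min 6
(11, 10, 9, 6, 18) → min 6
(10, 9, 6, 18, 9) → min 6
(9, 6, 18, 9, 8) → min 6
5 windows satisfy the condition.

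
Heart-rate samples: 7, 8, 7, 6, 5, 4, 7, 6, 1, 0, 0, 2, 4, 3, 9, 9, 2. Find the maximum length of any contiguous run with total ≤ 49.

12

add 7: [7] sum 7, len 1
add 8: [7, 8] sum 15, len 2
add 7: [7, 8, 7] sum 22, len 3
add 6: [7, 8, 7, 6] sum 28, len 4
add 5: [7, 8, 7, 6, 5] sum 33, len 5
add 4: [7, 8, 7, 6, 5, 4] sum 37, len 6
add 7: [7, 8, 7, 6, 5, 4, 7] sum 44, len 7
add 6: [8, 7, 6, 5, 4, 7, 6] sum 43, len 7
add 1: [8, 7, 6, 5, 4, 7, 6, 1] sum 44, len 8
add 0: [8, 7, 6, 5, 4, 7, 6, 1, 0] sum 44, len 9
add 0: [8, 7, 6, 5, 4, 7, 6, 1, 0, 0] sum 44, len 10
add 2: [8, 7, 6, 5, 4, 7, 6, 1, 0, 0, 2] sum 46, len 11
add 4: [7, 6, 5, 4, 7, 6, 1, 0, 0, 2, 4] sum 42, len 11
add 3: [7, 6, 5, 4, 7, 6, 1, 0, 0, 2, 4, 3] sum 45, len 12
add 9: [6, 5, 4, 7, 6, 1, 0, 0, 2, 4, 3, 9] sum 47, len 12
add 9: [4, 7, 6, 1, 0, 0, 2, 4, 3, 9, 9] sum 45, len 11
add 2: [4, 7, 6, 1, 0, 0, 2, 4, 3, 9, 9, 2] sum 47, len 12
Longest length seen: 12.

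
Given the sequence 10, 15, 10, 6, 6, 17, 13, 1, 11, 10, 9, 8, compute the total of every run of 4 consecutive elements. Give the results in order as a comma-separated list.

Sliding a size-4 window across the 12 values:
(10, 15, 10, 6) → sum 41
(15, 10, 6, 6) → sum 37
(10, 6, 6, 17) → sum 39
(6, 6, 17, 13) → sum 42
(6, 17, 13, 1) → sum 37
(17, 13, 1, 11) → sum 42
(13, 1, 11, 10) → sum 35
(1, 11, 10, 9) → sum 31
(11, 10, 9, 8) → sum 38

41, 37, 39, 42, 37, 42, 35, 31, 38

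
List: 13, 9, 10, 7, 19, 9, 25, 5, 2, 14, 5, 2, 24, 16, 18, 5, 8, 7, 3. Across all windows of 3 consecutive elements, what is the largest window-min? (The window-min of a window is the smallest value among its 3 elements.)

Window mins for each of the 17 positions:
[13, 9, 10] → min 9
[9, 10, 7] → min 7
[10, 7, 19] → min 7
[7, 19, 9] → min 7
[19, 9, 25] → min 9
[9, 25, 5] → min 5
[25, 5, 2] → min 2
[5, 2, 14] → min 2
[2, 14, 5] → min 2
[14, 5, 2] → min 2
[5, 2, 24] → min 2
[2, 24, 16] → min 2
[24, 16, 18] → min 16
[16, 18, 5] → min 5
[18, 5, 8] → min 5
[5, 8, 7] → min 5
[8, 7, 3] → min 3
Largest of these is 16.

16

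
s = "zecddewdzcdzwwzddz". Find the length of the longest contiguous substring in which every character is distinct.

[z] len 1
[z, e] len 2
[z, e, c] len 3
[z, e, c, d] len 4
[d] len 1
[d, e] len 2
[d, e, w] len 3
[e, w, d] len 3
[e, w, d, z] len 4
[e, w, d, z, c] len 5
[z, c, d] len 3
[c, d, z] len 3
[c, d, z, w] len 4
[w] len 1
[w, z] len 2
[w, z, d] len 3
[d] len 1
[d, z] len 2
Longest all-distinct length: 5.

5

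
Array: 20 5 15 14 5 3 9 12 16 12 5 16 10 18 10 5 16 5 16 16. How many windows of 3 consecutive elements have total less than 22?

1

20 5 15 → sum 40
5 15 14 → sum 34
15 14 5 → sum 34
14 5 3 → sum 22
5 3 9 → sum 17  < 22 ✓
3 9 12 → sum 24
9 12 16 → sum 37
12 16 12 → sum 40
16 12 5 → sum 33
12 5 16 → sum 33
5 16 10 → sum 31
16 10 18 → sum 44
10 18 10 → sum 38
18 10 5 → sum 33
10 5 16 → sum 31
5 16 5 → sum 26
16 5 16 → sum 37
5 16 16 → sum 37
1 window satisfy the condition.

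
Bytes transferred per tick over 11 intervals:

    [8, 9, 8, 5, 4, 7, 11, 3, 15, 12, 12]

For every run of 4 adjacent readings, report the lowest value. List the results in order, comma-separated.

5, 4, 4, 4, 3, 3, 3, 3

[8, 9, 8, 5] → min 5
[9, 8, 5, 4] → min 4
[8, 5, 4, 7] → min 4
[5, 4, 7, 11] → min 4
[4, 7, 11, 3] → min 3
[7, 11, 3, 15] → min 3
[11, 3, 15, 12] → min 3
[3, 15, 12, 12] → min 3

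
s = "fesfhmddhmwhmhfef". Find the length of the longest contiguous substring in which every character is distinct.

add f: [f] len 1
add e: [f, e] len 2
add s: [f, e, s] len 3
add f (repeat f, move left end past it): [e, s, f] len 3
add h: [e, s, f, h] len 4
add m: [e, s, f, h, m] len 5
add d: [e, s, f, h, m, d] len 6
add d (repeat d, move left end past it): [d] len 1
add h: [d, h] len 2
add m: [d, h, m] len 3
add w: [d, h, m, w] len 4
add h (repeat h, move left end past it): [m, w, h] len 3
add m (repeat m, move left end past it): [w, h, m] len 3
add h (repeat h, move left end past it): [m, h] len 2
add f: [m, h, f] len 3
add e: [m, h, f, e] len 4
add f (repeat f, move left end past it): [e, f] len 2
Longest all-distinct length: 6.

6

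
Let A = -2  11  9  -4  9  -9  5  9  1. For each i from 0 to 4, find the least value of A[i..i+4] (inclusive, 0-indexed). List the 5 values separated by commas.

(-2, 11, 9, -4, 9) → min -4
(11, 9, -4, 9, -9) → min -9
(9, -4, 9, -9, 5) → min -9
(-4, 9, -9, 5, 9) → min -9
(9, -9, 5, 9, 1) → min -9

-4, -9, -9, -9, -9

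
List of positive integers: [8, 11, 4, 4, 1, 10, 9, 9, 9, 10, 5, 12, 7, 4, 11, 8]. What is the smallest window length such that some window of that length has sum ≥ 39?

Extend right; whenever the sum reaches 39, record the length and shrink from the left:
add 8: running sum 8 < 39
add 11: running sum 19 < 39
add 4: running sum 23 < 39
add 4: running sum 27 < 39
add 1: running sum 28 < 39
add 10: running sum 38 < 39
end 6: [11, 4, 4, 1, 10, 9] sum 39, len 6
end 7: [11, 4, 4, 1, 10, 9, 9] sum 48, len 7
end 8: [4, 1, 10, 9, 9, 9] sum 42, len 6
end 9: [10, 9, 9, 9, 10] sum 47, len 5
end 10: [9, 9, 9, 10, 5] sum 42, len 5
end 11: [9, 9, 10, 5, 12] sum 45, len 5
end 12: [9, 10, 5, 12, 7] sum 43, len 5
end 13: [9, 10, 5, 12, 7, 4] sum 47, len 6
end 14: [5, 12, 7, 4, 11] sum 39, len 5
end 15: [12, 7, 4, 11, 8] sum 42, len 5
Shortest qualifying length: 5.

5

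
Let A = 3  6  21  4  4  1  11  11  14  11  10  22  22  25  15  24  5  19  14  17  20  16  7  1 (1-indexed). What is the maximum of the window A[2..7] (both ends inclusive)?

21

Elements at indices 2..7: 6, 21, 4, 4, 1, 11
max(6, 21, 4, 4, 1, 11) = 21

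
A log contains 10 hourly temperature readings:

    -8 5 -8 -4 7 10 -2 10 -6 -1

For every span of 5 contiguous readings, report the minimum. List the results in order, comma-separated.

(-8, 5, -8, -4, 7) → min -8
(5, -8, -4, 7, 10) → min -8
(-8, -4, 7, 10, -2) → min -8
(-4, 7, 10, -2, 10) → min -4
(7, 10, -2, 10, -6) → min -6
(10, -2, 10, -6, -1) → min -6

-8, -8, -8, -4, -6, -6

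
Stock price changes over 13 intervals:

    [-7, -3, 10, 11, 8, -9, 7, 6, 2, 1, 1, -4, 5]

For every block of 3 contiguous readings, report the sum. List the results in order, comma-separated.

0, 18, 29, 10, 6, 4, 15, 9, 4, -2, 2

(-7, -3, 10) → sum 0
(-3, 10, 11) → sum 18
(10, 11, 8) → sum 29
(11, 8, -9) → sum 10
(8, -9, 7) → sum 6
(-9, 7, 6) → sum 4
(7, 6, 2) → sum 15
(6, 2, 1) → sum 9
(2, 1, 1) → sum 4
(1, 1, -4) → sum -2
(1, -4, 5) → sum 2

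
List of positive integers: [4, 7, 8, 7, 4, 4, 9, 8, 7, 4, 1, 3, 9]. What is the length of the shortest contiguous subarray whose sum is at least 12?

add 4: running sum 4 < 12
add 7: running sum 11 < 12
end 2: [7, 8] sum 15, len 2
end 3: [8, 7] sum 15, len 2
end 4: [8, 7, 4] sum 19, len 3
end 5: [7, 4, 4] sum 15, len 3
end 6: [4, 9] sum 13, len 2
end 7: [9, 8] sum 17, len 2
end 8: [8, 7] sum 15, len 2
end 9: [8, 7, 4] sum 19, len 3
end 10: [7, 4, 1] sum 12, len 3
end 11: [7, 4, 1, 3] sum 15, len 4
end 12: [3, 9] sum 12, len 2
Shortest qualifying length: 2.

2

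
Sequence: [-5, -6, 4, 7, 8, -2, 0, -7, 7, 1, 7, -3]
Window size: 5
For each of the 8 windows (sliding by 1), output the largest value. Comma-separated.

Sliding a size-5 window across the 12 values:
-5 -6 4 7 8 → max 8
-6 4 7 8 -2 → max 8
4 7 8 -2 0 → max 8
7 8 -2 0 -7 → max 8
8 -2 0 -7 7 → max 8
-2 0 -7 7 1 → max 7
0 -7 7 1 7 → max 7
-7 7 1 7 -3 → max 7

8, 8, 8, 8, 8, 7, 7, 7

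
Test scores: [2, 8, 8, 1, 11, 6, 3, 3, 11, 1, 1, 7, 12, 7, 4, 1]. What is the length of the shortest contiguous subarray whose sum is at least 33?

add 2: running sum 2 < 33
add 8: running sum 10 < 33
add 8: running sum 18 < 33
add 1: running sum 19 < 33
add 11: running sum 30 < 33
end 5: [8, 8, 1, 11, 6] sum 34, len 5
end 6: [8, 8, 1, 11, 6, 3] sum 37, len 6
end 7: [8, 8, 1, 11, 6, 3, 3] sum 40, len 7
end 8: [11, 6, 3, 3, 11] sum 34, len 5
end 9: [11, 6, 3, 3, 11, 1] sum 35, len 6
end 10: [11, 6, 3, 3, 11, 1, 1] sum 36, len 7
end 11: [11, 6, 3, 3, 11, 1, 1, 7] sum 43, len 8
end 12: [3, 11, 1, 1, 7, 12] sum 35, len 6
end 13: [11, 1, 1, 7, 12, 7] sum 39, len 6
end 14: [11, 1, 1, 7, 12, 7, 4] sum 43, len 7
end 15: [1, 1, 7, 12, 7, 4, 1] sum 33, len 7
Shortest qualifying length: 5.

5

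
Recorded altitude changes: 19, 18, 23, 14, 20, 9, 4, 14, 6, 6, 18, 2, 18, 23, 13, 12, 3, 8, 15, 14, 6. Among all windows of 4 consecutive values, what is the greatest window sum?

(19, 18, 23, 14) → sum 74
(18, 23, 14, 20) → sum 75
(23, 14, 20, 9) → sum 66
(14, 20, 9, 4) → sum 47
(20, 9, 4, 14) → sum 47
(9, 4, 14, 6) → sum 33
(4, 14, 6, 6) → sum 30
(14, 6, 6, 18) → sum 44
(6, 6, 18, 2) → sum 32
(6, 18, 2, 18) → sum 44
(18, 2, 18, 23) → sum 61
(2, 18, 23, 13) → sum 56
(18, 23, 13, 12) → sum 66
(23, 13, 12, 3) → sum 51
(13, 12, 3, 8) → sum 36
(12, 3, 8, 15) → sum 38
(3, 8, 15, 14) → sum 40
(8, 15, 14, 6) → sum 43
Greatest of these is 75.

75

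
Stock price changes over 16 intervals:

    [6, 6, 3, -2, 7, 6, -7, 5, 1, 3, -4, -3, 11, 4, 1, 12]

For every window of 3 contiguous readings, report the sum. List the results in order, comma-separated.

15, 7, 8, 11, 6, 4, -1, 9, 0, -4, 4, 12, 16, 17

(6, 6, 3) → sum 15
(6, 3, -2) → sum 7
(3, -2, 7) → sum 8
(-2, 7, 6) → sum 11
(7, 6, -7) → sum 6
(6, -7, 5) → sum 4
(-7, 5, 1) → sum -1
(5, 1, 3) → sum 9
(1, 3, -4) → sum 0
(3, -4, -3) → sum -4
(-4, -3, 11) → sum 4
(-3, 11, 4) → sum 12
(11, 4, 1) → sum 16
(4, 1, 12) → sum 17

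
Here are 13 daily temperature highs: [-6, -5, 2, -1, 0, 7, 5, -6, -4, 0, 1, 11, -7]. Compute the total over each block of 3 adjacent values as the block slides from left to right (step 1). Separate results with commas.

-9, -4, 1, 6, 12, 6, -5, -10, -3, 12, 5

Sliding a size-3 window across the 13 values:
-6 -5 2 → sum -9
-5 2 -1 → sum -4
2 -1 0 → sum 1
-1 0 7 → sum 6
0 7 5 → sum 12
7 5 -6 → sum 6
5 -6 -4 → sum -5
-6 -4 0 → sum -10
-4 0 1 → sum -3
0 1 11 → sum 12
1 11 -7 → sum 5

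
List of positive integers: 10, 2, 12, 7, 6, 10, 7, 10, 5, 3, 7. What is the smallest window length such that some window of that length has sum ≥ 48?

6

add 10: running sum 10 < 48
add 2: running sum 12 < 48
add 12: running sum 24 < 48
add 7: running sum 31 < 48
add 6: running sum 37 < 48
add 10: running sum 47 < 48
add 7: shortest ending here [10, 2, 12, 7, 6, 10, 7] sum 54, len 7
add 10: shortest ending here [12, 7, 6, 10, 7, 10] sum 52, len 6
add 5: shortest ending here [12, 7, 6, 10, 7, 10, 5] sum 57, len 7
add 3: shortest ending here [7, 6, 10, 7, 10, 5, 3] sum 48, len 7
add 7: shortest ending here [6, 10, 7, 10, 5, 3, 7] sum 48, len 7
Shortest qualifying length: 6.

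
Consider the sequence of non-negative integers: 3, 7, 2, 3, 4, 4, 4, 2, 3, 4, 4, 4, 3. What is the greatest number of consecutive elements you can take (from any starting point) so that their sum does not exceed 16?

4

add 3: [3] sum 3, len 1
add 7: [3, 7] sum 10, len 2
add 2: [3, 7, 2] sum 12, len 3
add 3: [3, 7, 2, 3] sum 15, len 4
add 4: [7, 2, 3, 4] sum 16, len 4
add 4: [2, 3, 4, 4] sum 13, len 4
add 4: [3, 4, 4, 4] sum 15, len 4
add 2: [4, 4, 4, 2] sum 14, len 4
add 3: [4, 4, 2, 3] sum 13, len 4
add 4: [4, 2, 3, 4] sum 13, len 4
add 4: [2, 3, 4, 4] sum 13, len 4
add 4: [3, 4, 4, 4] sum 15, len 4
add 3: [4, 4, 4, 3] sum 15, len 4
Longest length seen: 4.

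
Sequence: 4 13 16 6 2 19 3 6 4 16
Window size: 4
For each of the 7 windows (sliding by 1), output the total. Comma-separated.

39, 37, 43, 30, 30, 32, 29

(4, 13, 16, 6) → sum 39
(13, 16, 6, 2) → sum 37
(16, 6, 2, 19) → sum 43
(6, 2, 19, 3) → sum 30
(2, 19, 3, 6) → sum 30
(19, 3, 6, 4) → sum 32
(3, 6, 4, 16) → sum 29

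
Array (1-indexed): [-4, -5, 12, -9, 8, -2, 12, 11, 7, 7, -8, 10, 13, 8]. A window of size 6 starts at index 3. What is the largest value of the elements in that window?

12

Elements at indices 3..8: 12, -9, 8, -2, 12, 11
max(12, -9, 8, -2, 12, 11) = 12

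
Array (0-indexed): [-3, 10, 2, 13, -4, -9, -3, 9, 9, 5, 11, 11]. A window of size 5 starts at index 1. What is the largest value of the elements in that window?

13

Elements at indices 1..5: 10, 2, 13, -4, -9
max(10, 2, 13, -4, -9) = 13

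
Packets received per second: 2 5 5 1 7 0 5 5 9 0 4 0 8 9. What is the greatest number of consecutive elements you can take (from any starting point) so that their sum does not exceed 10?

→ 2: sum 2, len 1
→ 5: sum 7, len 2
→ 5 (dropped 2): sum 10, len 2
→ 1 (dropped 5): sum 6, len 2
→ 7 (dropped 5): sum 8, len 2
→ 0: sum 8, len 3
→ 5 (dropped 1, 7): sum 5, len 2
→ 5: sum 10, len 3
→ 9 (dropped 0, 5, 5): sum 9, len 1
→ 0: sum 9, len 2
→ 4 (dropped 9): sum 4, len 2
→ 0: sum 4, len 3
→ 8 (dropped 0, 4): sum 8, len 2
→ 9 (dropped 0, 8): sum 9, len 1
Longest length seen: 3.

3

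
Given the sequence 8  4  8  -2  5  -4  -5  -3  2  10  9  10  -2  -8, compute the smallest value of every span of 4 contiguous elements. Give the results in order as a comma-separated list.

-2, -2, -4, -5, -5, -5, -5, -3, 2, -2, -8

8 4 8 -2 → min -2
4 8 -2 5 → min -2
8 -2 5 -4 → min -4
-2 5 -4 -5 → min -5
5 -4 -5 -3 → min -5
-4 -5 -3 2 → min -5
-5 -3 2 10 → min -5
-3 2 10 9 → min -3
2 10 9 10 → min 2
10 9 10 -2 → min -2
9 10 -2 -8 → min -8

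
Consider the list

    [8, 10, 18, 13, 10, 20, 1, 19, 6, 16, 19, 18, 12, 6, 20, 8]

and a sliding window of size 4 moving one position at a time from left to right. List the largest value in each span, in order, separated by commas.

[8, 10, 18, 13] → max 18
[10, 18, 13, 10] → max 18
[18, 13, 10, 20] → max 20
[13, 10, 20, 1] → max 20
[10, 20, 1, 19] → max 20
[20, 1, 19, 6] → max 20
[1, 19, 6, 16] → max 19
[19, 6, 16, 19] → max 19
[6, 16, 19, 18] → max 19
[16, 19, 18, 12] → max 19
[19, 18, 12, 6] → max 19
[18, 12, 6, 20] → max 20
[12, 6, 20, 8] → max 20

18, 18, 20, 20, 20, 20, 19, 19, 19, 19, 19, 20, 20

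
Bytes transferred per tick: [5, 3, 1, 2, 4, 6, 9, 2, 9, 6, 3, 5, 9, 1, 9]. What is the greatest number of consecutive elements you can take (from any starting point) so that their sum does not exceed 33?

→ 5: sum 5, len 1
→ 3: sum 8, len 2
→ 1: sum 9, len 3
→ 2: sum 11, len 4
→ 4: sum 15, len 5
→ 6: sum 21, len 6
→ 9: sum 30, len 7
→ 2: sum 32, len 8
→ 9 (dropped 5, 3): sum 33, len 7
→ 6 (dropped 1, 2, 4): sum 32, len 5
→ 3 (dropped 6): sum 29, len 5
→ 5 (dropped 9): sum 25, len 5
→ 9 (dropped 2): sum 32, len 5
→ 1: sum 33, len 6
→ 9 (dropped 9): sum 33, len 6
Longest length seen: 8.

8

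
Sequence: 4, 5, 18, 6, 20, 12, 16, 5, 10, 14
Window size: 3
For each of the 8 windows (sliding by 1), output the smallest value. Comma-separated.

[4, 5, 18] → min 4
[5, 18, 6] → min 5
[18, 6, 20] → min 6
[6, 20, 12] → min 6
[20, 12, 16] → min 12
[12, 16, 5] → min 5
[16, 5, 10] → min 5
[5, 10, 14] → min 5

4, 5, 6, 6, 12, 5, 5, 5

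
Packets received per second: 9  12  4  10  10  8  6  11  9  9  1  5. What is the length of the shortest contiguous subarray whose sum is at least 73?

add 9: running sum 9 < 73
add 12: running sum 21 < 73
add 4: running sum 25 < 73
add 10: running sum 35 < 73
add 10: running sum 45 < 73
add 8: running sum 53 < 73
add 6: running sum 59 < 73
add 11: running sum 70 < 73
end 8: [9, 12, 4, 10, 10, 8, 6, 11, 9] sum 79, len 9
end 9: [12, 4, 10, 10, 8, 6, 11, 9, 9] sum 79, len 9
end 10: [12, 4, 10, 10, 8, 6, 11, 9, 9, 1] sum 80, len 10
end 11: [4, 10, 10, 8, 6, 11, 9, 9, 1, 5] sum 73, len 10
Shortest qualifying length: 9.

9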